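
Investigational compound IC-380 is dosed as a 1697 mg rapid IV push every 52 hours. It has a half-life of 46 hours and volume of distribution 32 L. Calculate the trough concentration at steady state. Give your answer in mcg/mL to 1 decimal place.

τ/t½ = 52/46 ≈ 1.1304, so fraction remaining f = (1/2)^(52/46) ≈ 0.4568.
At steady state, accumulation factor R = 1/(1 − e^(−kτ)) ≈ 1.8409.
Each bolus raises the concentration by D/Vd = 1697/32 ≈ 53.031 mcg/mL.
Cmax,ss = C₀/(1 − f) ≈ 53.031/0.5432 ≈ 97.627 mcg/mL.
Steady-state trough Cmin,ss = Cmax,ss·f ≈ 97.627 × 0.4568 ≈ 44.596 mcg/mL.

44.6 mcg/mL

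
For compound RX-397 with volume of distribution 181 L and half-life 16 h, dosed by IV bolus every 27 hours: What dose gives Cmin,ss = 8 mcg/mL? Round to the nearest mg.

τ/t½ = 27/16 ≈ 1.6875, so f = (1/2)^(27/16) ≈ 0.310464.
Cmin,ss = (D/Vd)·f/(1−f), so D = Cmin,ss·Vd·(1−f)/f.
D = 8 × 181 × (1−f)/f ≈ 8 × 181 × 2.22099 ≈ 3215.99 mg.

3216 mg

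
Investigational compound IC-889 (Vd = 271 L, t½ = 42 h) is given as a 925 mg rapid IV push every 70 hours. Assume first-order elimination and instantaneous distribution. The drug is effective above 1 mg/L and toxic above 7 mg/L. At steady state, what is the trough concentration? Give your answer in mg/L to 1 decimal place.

1.6 mg/L

k = ln2/t½ = ln2/42 ≈ 0.016504 h⁻¹; fraction remaining f = e^(−kτ) = e^(−0.016504×70) ≈ 0.3150.
Single-dose peak C₀ = D/Vd = 925/271 ≈ 3.413 mg/L.
Steady-state trough Cmin,ss = C₀·f/(1−f) ≈ 3.413 × 0.3150/0.6850 ≈ 1.569 mg/L.
Trough 1.6 mg/L vs MEC 1 mg/L: adequate.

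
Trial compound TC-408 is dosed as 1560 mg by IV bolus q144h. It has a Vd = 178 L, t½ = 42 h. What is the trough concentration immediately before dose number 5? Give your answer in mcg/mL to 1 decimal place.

0.9 mcg/mL

f = (1/2)^(τ/t½) = (1/2)^(144/42) ≈ 0.0929.
C₀ = D/Vd = 1560/178 ≈ 8.764 mcg/mL.
Before the 5th dose, 4 doses have been given. Superposition: Cmin = C₀·(f + f² + … + f^4).
≈ 8.764 × (0.0929 + 0.0086 + 0.0008 + 0.0001) ≈ 8.764 × 0.1024 ≈ 0.897 mcg/mL.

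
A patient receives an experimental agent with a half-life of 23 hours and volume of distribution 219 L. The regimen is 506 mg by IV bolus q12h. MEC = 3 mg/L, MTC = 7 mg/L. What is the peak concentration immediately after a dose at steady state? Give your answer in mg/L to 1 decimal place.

7.6 mg/L

k = ln2/t½ = ln2/23 ≈ 0.030137 h⁻¹; fraction remaining f = e^(−kτ) = e^(−0.030137×12) ≈ 0.6965.
Accumulation ratio R = 1/(1 − f) ≈ 1/0.3035 ≈ 3.2949.
Each bolus raises the concentration by D/Vd = 506/219 ≈ 2.311 mg/L.
Steady-state peak Cmax,ss = C₀·R ≈ 2.311 × 3.2949 ≈ 7.615 mg/L.
Peak 7.6 mg/L vs MTC 7 mg/L: exceeds toxic threshold.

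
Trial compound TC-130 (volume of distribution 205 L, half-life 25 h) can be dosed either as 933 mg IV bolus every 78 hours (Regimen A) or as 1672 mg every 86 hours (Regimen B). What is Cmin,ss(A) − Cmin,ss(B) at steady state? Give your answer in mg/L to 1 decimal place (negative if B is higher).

-0.2 mg/L

Regimen A: f = (1/2)^(78/25) ≈ 0.1150; Cmin,ss = (933/205)·f/(1−f) ≈ 0.591 mg/L.
Regimen B: f = (1/2)^(86/25) ≈ 0.0921; Cmin,ss = (1672/205)·f/(1−f) ≈ 0.827 mg/L.
Difference ≈ 0.591 − 0.827 ≈ -0.236 mg/L.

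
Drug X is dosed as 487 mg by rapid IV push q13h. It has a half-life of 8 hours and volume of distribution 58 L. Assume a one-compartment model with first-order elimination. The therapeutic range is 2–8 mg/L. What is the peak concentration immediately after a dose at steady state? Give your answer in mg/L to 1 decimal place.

12.4 mg/L

Over one 13-h interval, 13/8 ≈ 1.625 half-lives elapse, leaving f ≈ 0.3242 of each dose.
Accumulation ratio R = 1/(1 − f) ≈ 1/0.6758 ≈ 1.4797.
Each bolus raises the concentration by D/Vd = 487/58 ≈ 8.397 mg/L.
Cmax,ss = C₀/(1 − f) ≈ 8.397/0.6758 ≈ 12.425 mg/L.
Peak 12.4 mg/L vs MTC 8 mg/L: exceeds toxic threshold.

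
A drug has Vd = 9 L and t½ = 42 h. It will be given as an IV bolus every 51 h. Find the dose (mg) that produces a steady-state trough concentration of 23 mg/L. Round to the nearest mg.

273 mg

τ/t½ = 51/42 ≈ 1.2143, so f = (1/2)^(51/42) ≈ 0.430986.
Cmin,ss = (D/Vd)·f/(1−f), so D = Cmin,ss·Vd·(1−f)/f.
D = 23 × 9 × (1−f)/f ≈ 23 × 9 × 1.32026 ≈ 273.29 mg.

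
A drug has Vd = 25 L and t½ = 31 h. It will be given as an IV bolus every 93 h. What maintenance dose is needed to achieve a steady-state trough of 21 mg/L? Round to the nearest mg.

3675 mg

τ/t½ = 93/31 ≈ 3, so f = (1/2)^(93/31) ≈ 0.125000.
Cmin,ss = (D/Vd)·f/(1−f), so D = Cmin,ss·Vd·(1−f)/f.
D = 21 × 25 × (1−f)/f ≈ 21 × 25 × 7.00000 ≈ 3675.00 mg.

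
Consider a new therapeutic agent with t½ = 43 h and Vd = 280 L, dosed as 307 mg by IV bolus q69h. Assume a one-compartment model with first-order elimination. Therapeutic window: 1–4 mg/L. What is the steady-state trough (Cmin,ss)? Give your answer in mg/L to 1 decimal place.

0.5 mg/L

Over one 69-h interval, 69/43 ≈ 1.6047 half-lives elapse, leaving f ≈ 0.3288 of each dose.
Accumulation ratio R = 1/(1 − f) ≈ 1/0.6712 ≈ 1.4899.
Single-dose peak C₀ = D/Vd = 307/280 ≈ 1.096 mg/L.
Steady-state peak Cmax,ss = C₀·R ≈ 1.096 × 1.4899 ≈ 1.633 mg/L.
One interval later, Cmin,ss = Cmax,ss·e^(−kτ) ≈ 1.633 × 0.3288 ≈ 0.537 mg/L.
Trough 0.5 mg/L vs MEC 1 mg/L: subtherapeutic.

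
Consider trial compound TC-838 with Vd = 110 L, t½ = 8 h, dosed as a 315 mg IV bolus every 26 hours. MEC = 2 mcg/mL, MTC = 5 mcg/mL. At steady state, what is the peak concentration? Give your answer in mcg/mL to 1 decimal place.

Over one 26-h interval, 26/8 ≈ 3.25 half-lives elapse, leaving f ≈ 0.1051 of each dose.
At steady state, accumulation factor R = 1/(1 − e^(−kτ)) ≈ 1.1174.
Each bolus raises the concentration by D/Vd = 315/110 ≈ 2.864 mcg/mL.
Cmax,ss = C₀/(1 − f) ≈ 2.864/0.8949 ≈ 3.200 mcg/mL.
Peak 3.2 mcg/mL vs MTC 5 mcg/mL: below toxic threshold.

3.2 mcg/mL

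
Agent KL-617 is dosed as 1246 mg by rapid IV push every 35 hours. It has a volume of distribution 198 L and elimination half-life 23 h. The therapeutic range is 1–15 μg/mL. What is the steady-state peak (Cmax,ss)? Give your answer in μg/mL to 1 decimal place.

τ/t½ = 35/23 ≈ 1.5217, so fraction remaining f = (1/2)^(35/23) ≈ 0.3483.
Accumulation ratio R = 1/(1 − f) ≈ 1/0.6517 ≈ 1.5344.
Each bolus raises the concentration by D/Vd = 1246/198 ≈ 6.293 μg/mL.
Steady-state peak Cmax,ss = C₀·R ≈ 6.293 × 1.5344 ≈ 9.656 μg/mL.
Peak 9.7 μg/mL vs MTC 15 μg/mL: below toxic threshold.

9.7 μg/mL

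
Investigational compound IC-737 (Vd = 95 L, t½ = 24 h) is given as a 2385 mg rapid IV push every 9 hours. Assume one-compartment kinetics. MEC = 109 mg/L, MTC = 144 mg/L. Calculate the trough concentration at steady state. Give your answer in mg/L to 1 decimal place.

τ/t½ = 9/24 ≈ 0.375, so fraction remaining f = (1/2)^(9/24) ≈ 0.7711.
Each bolus raises the concentration by D/Vd = 2385/95 ≈ 25.105 mg/L.
Steady-state trough Cmin,ss = C₀·f/(1−f) ≈ 25.105 × 0.7711/0.2289 ≈ 84.572 mg/L.
Trough 84.6 mg/L vs MEC 109 mg/L: subtherapeutic.

84.6 mg/L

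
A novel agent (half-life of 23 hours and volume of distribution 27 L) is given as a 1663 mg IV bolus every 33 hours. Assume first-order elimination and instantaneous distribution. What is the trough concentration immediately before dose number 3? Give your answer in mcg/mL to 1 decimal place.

f = (1/2)^(τ/t½) = (1/2)^(33/23) ≈ 0.3699.
C₀ = D/Vd = 1663/27 ≈ 61.593 mcg/mL.
Before the 3rd dose, 2 doses have been given. Superposition: Cmin = C₀·(f + f²).
≈ 61.593 × (0.3699 + 0.1368) ≈ 61.593 × 0.5067 ≈ 31.209 mcg/mL.

31.2 mcg/mL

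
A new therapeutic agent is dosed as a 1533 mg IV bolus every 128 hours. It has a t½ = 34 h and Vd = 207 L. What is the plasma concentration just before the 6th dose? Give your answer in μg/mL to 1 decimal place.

f = (1/2)^(τ/t½) = (1/2)^(128/34) ≈ 0.0736.
C₀ = D/Vd = 1533/207 ≈ 7.406 μg/mL.
Before the 6th dose, 5 doses have been given. Superposition: Cmin = C₀·(f + f² + … + f^5).
≈ 7.406 × (0.0736 + 0.0054 + 0.0004 + 0.0000 + 0.0000) ≈ 7.406 × 0.0794 ≈ 0.588 μg/mL.

0.6 μg/mL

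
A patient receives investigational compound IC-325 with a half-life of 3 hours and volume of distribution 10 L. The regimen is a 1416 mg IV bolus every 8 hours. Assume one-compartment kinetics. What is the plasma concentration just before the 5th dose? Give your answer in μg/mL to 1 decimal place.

f = (1/2)^(τ/t½) = (1/2)^(8/3) ≈ 0.1575.
C₀ = D/Vd = 1416/10 ≈ 141.600 μg/mL.
Before the 5th dose, 4 doses have been given. Superposition: Cmin = C₀·(f + f² + … + f^4).
≈ 141.600 × (0.1575 + 0.0248 + 0.0039 + 0.0006) ≈ 141.600 × 0.1868 ≈ 26.451 μg/mL.

26.5 μg/mL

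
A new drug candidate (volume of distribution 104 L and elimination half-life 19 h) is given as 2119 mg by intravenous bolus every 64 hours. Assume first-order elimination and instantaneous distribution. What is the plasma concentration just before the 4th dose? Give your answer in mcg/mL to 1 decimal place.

2.2 mcg/mL

f = (1/2)^(τ/t½) = (1/2)^(64/19) ≈ 0.0968.
C₀ = D/Vd = 2119/104 ≈ 20.375 mcg/mL.
Before the 4th dose, 3 doses have been given. Superposition: Cmin = C₀·(f + f² + … + f^3).
≈ 20.375 × (0.0968 + 0.0094 + 0.0009) ≈ 20.375 × 0.1071 ≈ 2.182 mcg/mL.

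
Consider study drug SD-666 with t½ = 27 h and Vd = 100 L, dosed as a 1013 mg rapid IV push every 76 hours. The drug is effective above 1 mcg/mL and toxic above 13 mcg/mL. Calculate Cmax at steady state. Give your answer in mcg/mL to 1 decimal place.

11.8 mcg/mL

τ/t½ = 76/27 ≈ 2.8148, so fraction remaining f = (1/2)^(76/27) ≈ 0.1421.
At steady state, accumulation factor R = 1/(1 − e^(−kτ)) ≈ 1.1656.
Each bolus raises the concentration by D/Vd = 1013/100 ≈ 10.130 mcg/mL.
Steady-state peak Cmax,ss = C₀·R ≈ 10.130 × 1.1656 ≈ 11.808 mcg/mL.
Peak 11.8 mcg/mL vs MTC 13 mcg/mL: below toxic threshold.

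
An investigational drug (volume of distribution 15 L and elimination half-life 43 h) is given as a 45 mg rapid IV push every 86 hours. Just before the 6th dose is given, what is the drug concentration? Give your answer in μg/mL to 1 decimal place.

1.0 μg/mL

f = (1/2)^(τ/t½) = (1/2)^(86/43) ≈ 0.2500.
C₀ = D/Vd = 45/15 ≈ 3.000 μg/mL.
Before the 6th dose, 5 doses have been given. Superposition: Cmin = C₀·(f + f² + … + f^5).
≈ 3.000 × (0.2500 + 0.0625 + 0.0156 + 0.0039 + 0.0010) ≈ 3.000 × 0.3330 ≈ 0.999 μg/mL.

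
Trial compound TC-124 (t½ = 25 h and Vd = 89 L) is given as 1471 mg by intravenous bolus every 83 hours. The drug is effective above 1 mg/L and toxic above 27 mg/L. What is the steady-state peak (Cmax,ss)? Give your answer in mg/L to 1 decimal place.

τ/t½ = 83/25 ≈ 3.32, so fraction remaining f = (1/2)^(83/25) ≈ 0.1001.
Accumulation ratio R = 1/(1 − f) ≈ 1/0.8999 ≈ 1.1112.
Each bolus raises the concentration by D/Vd = 1471/89 ≈ 16.528 mg/L.
Steady-state peak Cmax,ss = C₀·R ≈ 16.528 × 1.1112 ≈ 18.366 mg/L.
Peak 18.4 mg/L vs MTC 27 mg/L: below toxic threshold.

18.4 mg/L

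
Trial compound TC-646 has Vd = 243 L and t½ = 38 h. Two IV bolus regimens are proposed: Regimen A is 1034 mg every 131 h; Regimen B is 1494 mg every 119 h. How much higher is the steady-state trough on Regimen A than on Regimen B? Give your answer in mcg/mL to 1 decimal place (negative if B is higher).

-0.4 mcg/mL

Regimen A: f = (1/2)^(131/38) ≈ 0.0917; Cmin,ss = (1034/243)·f/(1−f) ≈ 0.430 mcg/mL.
Regimen B: f = (1/2)^(119/38) ≈ 0.1141; Cmin,ss = (1494/243)·f/(1−f) ≈ 0.792 mcg/mL.
Difference ≈ 0.430 − 0.792 ≈ -0.362 mcg/mL.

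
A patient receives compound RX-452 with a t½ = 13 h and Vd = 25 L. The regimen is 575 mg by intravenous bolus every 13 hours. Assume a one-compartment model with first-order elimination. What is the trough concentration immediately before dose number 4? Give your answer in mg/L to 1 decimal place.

f = (1/2)^(τ/t½) = (1/2)^(13/13) ≈ 0.5000.
C₀ = D/Vd = 575/25 ≈ 23.000 mg/L.
Before the 4th dose, 3 doses have been given. Superposition: Cmin = C₀·(f + f² + … + f^3).
≈ 23.000 × (0.5000 + 0.2500 + 0.1250) ≈ 23.000 × 0.8750 ≈ 20.125 mg/L.

20.1 mg/L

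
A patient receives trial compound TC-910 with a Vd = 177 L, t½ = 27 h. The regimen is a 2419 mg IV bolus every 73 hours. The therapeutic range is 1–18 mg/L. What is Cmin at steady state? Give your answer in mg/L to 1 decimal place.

τ/t½ = 73/27 ≈ 2.7037, so fraction remaining f = (1/2)^(73/27) ≈ 0.1535.
Each bolus raises the concentration by D/Vd = 2419/177 ≈ 13.667 mg/L.
Steady-state trough Cmin,ss = C₀·f/(1−f) ≈ 13.667 × 0.1535/0.8465 ≈ 2.478 mg/L.
Trough 2.5 mg/L vs MEC 1 mg/L: adequate.

2.5 mg/L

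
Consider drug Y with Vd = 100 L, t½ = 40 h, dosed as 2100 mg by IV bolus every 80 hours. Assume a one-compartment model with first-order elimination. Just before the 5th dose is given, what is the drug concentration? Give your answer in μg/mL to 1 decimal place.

f = (1/2)^(τ/t½) = (1/2)^(80/40) ≈ 0.2500.
C₀ = D/Vd = 2100/100 ≈ 21.000 μg/mL.
Before the 5th dose, 4 doses have been given. Superposition: Cmin = C₀·(f + f² + … + f^4).
≈ 21.000 × (0.2500 + 0.0625 + 0.0156 + 0.0039) ≈ 21.000 × 0.3320 ≈ 6.972 μg/mL.

7.0 μg/mL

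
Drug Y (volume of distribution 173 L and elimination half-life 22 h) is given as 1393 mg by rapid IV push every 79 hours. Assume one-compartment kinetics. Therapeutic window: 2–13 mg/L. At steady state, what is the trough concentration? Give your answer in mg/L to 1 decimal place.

0.7 mg/L

k = ln2/t½ = ln2/22 ≈ 0.031507 h⁻¹; fraction remaining f = e^(−kτ) = e^(−0.031507×79) ≈ 0.0830.
At steady state, accumulation factor R = 1/(1 − e^(−kτ)) ≈ 1.0905.
Each bolus raises the concentration by D/Vd = 1393/173 ≈ 8.052 mg/L.
Cmax,ss = C₀/(1 − f) ≈ 8.052/0.9170 ≈ 8.781 mg/L.
One interval later, Cmin,ss = Cmax,ss·e^(−kτ) ≈ 8.781 × 0.0830 ≈ 0.729 mg/L.
Trough 0.7 mg/L vs MEC 2 mg/L: subtherapeutic.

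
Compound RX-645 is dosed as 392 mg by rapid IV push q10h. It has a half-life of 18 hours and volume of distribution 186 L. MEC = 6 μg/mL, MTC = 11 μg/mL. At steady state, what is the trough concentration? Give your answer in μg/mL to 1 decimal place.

k = ln2/t½ = ln2/18 ≈ 0.038508 h⁻¹; fraction remaining f = e^(−kτ) = e^(−0.038508×10) ≈ 0.6804.
At steady state, accumulation factor R = 1/(1 − e^(−kτ)) ≈ 3.1289.
Single-dose peak C₀ = D/Vd = 392/186 ≈ 2.108 μg/mL.
Cmax,ss = C₀/(1 − f) ≈ 2.108/0.3196 ≈ 6.596 μg/mL.
Steady-state trough Cmin,ss = Cmax,ss·f ≈ 6.596 × 0.6804 ≈ 4.488 μg/mL.
Trough 4.5 μg/mL vs MEC 6 μg/mL: subtherapeutic.

4.5 μg/mL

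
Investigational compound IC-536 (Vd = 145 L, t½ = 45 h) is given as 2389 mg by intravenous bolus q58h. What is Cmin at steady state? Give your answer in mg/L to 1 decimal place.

Over one 58-h interval, 58/45 ≈ 1.2889 half-lives elapse, leaving f ≈ 0.4093 of each dose.
At steady state, accumulation factor R = 1/(1 − e^(−kτ)) ≈ 1.6929.
Single-dose peak C₀ = D/Vd = 2389/145 ≈ 16.476 mg/L.
Cmax,ss = C₀/(1 − f) ≈ 16.476/0.5907 ≈ 27.892 mg/L.
One interval later, Cmin,ss = Cmax,ss·e^(−kτ) ≈ 27.892 × 0.4093 ≈ 11.416 mg/L.

11.4 mg/L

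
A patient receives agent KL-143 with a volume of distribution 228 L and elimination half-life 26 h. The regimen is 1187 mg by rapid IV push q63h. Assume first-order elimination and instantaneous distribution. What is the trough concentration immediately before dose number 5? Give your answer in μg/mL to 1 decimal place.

1.2 μg/mL

f = (1/2)^(τ/t½) = (1/2)^(63/26) ≈ 0.1865.
C₀ = D/Vd = 1187/228 ≈ 5.206 μg/mL.
Before the 5th dose, 4 doses have been given. Superposition: Cmin = C₀·(f + f² + … + f^4).
≈ 5.206 × (0.1865 + 0.0348 + 0.0065 + 0.0012) ≈ 5.206 × 0.2290 ≈ 1.192 μg/mL.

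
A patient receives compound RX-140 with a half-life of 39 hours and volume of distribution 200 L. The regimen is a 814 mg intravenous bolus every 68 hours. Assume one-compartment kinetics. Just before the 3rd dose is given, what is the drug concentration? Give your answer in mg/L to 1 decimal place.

1.6 mg/L

f = (1/2)^(τ/t½) = (1/2)^(68/39) ≈ 0.2986.
C₀ = D/Vd = 814/200 ≈ 4.070 mg/L.
Before the 3rd dose, 2 doses have been given. Superposition: Cmin = C₀·(f + f²).
≈ 4.070 × (0.2986 + 0.0892) ≈ 4.070 × 0.3878 ≈ 1.578 mg/L.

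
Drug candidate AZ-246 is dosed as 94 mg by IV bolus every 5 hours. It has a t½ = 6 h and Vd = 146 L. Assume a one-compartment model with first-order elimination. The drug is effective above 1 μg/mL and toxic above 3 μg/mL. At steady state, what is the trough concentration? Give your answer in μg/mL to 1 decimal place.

τ/t½ = 5/6 ≈ 0.83333, so fraction remaining f = (1/2)^(5/6) ≈ 0.5612.
Accumulation ratio R = 1/(1 − f) ≈ 1/0.4388 ≈ 2.2789.
Single-dose peak C₀ = D/Vd = 94/146 ≈ 0.644 μg/mL.
Cmax,ss = C₀/(1 − f) ≈ 0.644/0.4388 ≈ 1.468 μg/mL.
Steady-state trough Cmin,ss = Cmax,ss·f ≈ 1.468 × 0.5612 ≈ 0.824 μg/mL.
Trough 0.8 μg/mL vs MEC 1 μg/mL: subtherapeutic.

0.8 μg/mL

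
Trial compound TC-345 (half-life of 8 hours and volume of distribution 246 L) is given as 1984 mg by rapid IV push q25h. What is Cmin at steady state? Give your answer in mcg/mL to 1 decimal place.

k = ln2/t½ = ln2/8 ≈ 0.086643 h⁻¹; fraction remaining f = e^(−kτ) = e^(−0.086643×25) ≈ 0.1146.
At steady state, accumulation factor R = 1/(1 − e^(−kτ)) ≈ 1.1294.
Single-dose peak C₀ = D/Vd = 1984/246 ≈ 8.065 mcg/mL.
Steady-state peak Cmax,ss = C₀·R ≈ 8.065 × 1.1294 ≈ 9.109 mcg/mL.
One interval later, Cmin,ss = Cmax,ss·e^(−kτ) ≈ 9.109 × 0.1146 ≈ 1.044 mcg/mL.

1.0 mcg/mL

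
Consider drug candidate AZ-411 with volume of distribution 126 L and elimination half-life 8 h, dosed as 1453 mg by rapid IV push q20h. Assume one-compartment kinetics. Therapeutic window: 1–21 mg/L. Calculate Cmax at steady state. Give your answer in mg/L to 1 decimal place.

k = ln2/t½ = ln2/8 ≈ 0.086643 h⁻¹; fraction remaining f = e^(−kτ) = e^(−0.086643×20) ≈ 0.1768.
At steady state, accumulation factor R = 1/(1 − e^(−kτ)) ≈ 1.2148.
Each bolus raises the concentration by D/Vd = 1453/126 ≈ 11.532 mg/L.
Cmax,ss = C₀/(1 − f) ≈ 11.532/0.8232 ≈ 14.009 mg/L.
Peak 14.0 mg/L vs MTC 21 mg/L: below toxic threshold.

14.0 mg/L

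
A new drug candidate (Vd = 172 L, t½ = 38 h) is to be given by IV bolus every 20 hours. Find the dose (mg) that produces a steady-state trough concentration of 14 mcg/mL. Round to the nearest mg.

1060 mg

τ/t½ = 20/38 ≈ 0.52632, so f = (1/2)^(20/38) ≈ 0.694326.
Cmin,ss = (D/Vd)·f/(1−f), so D = Cmin,ss·Vd·(1−f)/f.
D = 14 × 172 × (1−f)/f ≈ 14 × 172 × 0.44025 ≈ 1060.12 mg.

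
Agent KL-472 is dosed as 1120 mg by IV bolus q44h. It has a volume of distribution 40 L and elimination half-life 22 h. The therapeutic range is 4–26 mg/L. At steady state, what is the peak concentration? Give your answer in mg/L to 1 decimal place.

37.3 mg/L

τ = 44 h = 2 half-lives, so f = (1/2)^2 = 0.25.
At steady state, R = 1/(1 − 0.25) = 4/3.
Single-dose peak C₀ = D/Vd = 1120/40 = 28 mg/L.
Steady-state peak Cmax,ss = C₀·R = 28 × 4/3 ≈ 37.333 mg/L.
Peak 37.3 mg/L vs MTC 26 mg/L: exceeds toxic threshold.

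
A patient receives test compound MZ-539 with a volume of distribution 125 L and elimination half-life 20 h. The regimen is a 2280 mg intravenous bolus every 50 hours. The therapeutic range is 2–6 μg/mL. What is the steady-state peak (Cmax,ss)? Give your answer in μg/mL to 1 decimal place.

22.2 μg/mL

k = ln2/t½ = ln2/20 ≈ 0.034657 h⁻¹; fraction remaining f = e^(−kτ) = e^(−0.034657×50) ≈ 0.1768.
At steady state, accumulation factor R = 1/(1 − e^(−kτ)) ≈ 1.2148.
Single-dose peak C₀ = D/Vd = 2280/125 ≈ 18.240 μg/mL.
Cmax,ss = C₀/(1 − f) ≈ 18.240/0.8232 ≈ 22.157 μg/mL.
Peak 22.2 μg/mL vs MTC 6 μg/mL: exceeds toxic threshold.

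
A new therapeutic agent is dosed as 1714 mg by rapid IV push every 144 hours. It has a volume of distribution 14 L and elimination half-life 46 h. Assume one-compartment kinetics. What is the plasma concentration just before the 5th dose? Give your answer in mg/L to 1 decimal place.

15.8 mg/L

f = (1/2)^(τ/t½) = (1/2)^(144/46) ≈ 0.1142.
C₀ = D/Vd = 1714/14 ≈ 122.429 mg/L.
Before the 5th dose, 4 doses have been given. Superposition: Cmin = C₀·(f + f² + … + f^4).
≈ 122.429 × (0.1142 + 0.0130 + 0.0015 + 0.0002) ≈ 122.429 × 0.1289 ≈ 15.781 mg/L.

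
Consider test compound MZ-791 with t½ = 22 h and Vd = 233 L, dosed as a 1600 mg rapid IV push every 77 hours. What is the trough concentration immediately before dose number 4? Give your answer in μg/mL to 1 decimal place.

0.7 μg/mL

f = (1/2)^(τ/t½) = (1/2)^(77/22) ≈ 0.0884.
C₀ = D/Vd = 1600/233 ≈ 6.867 μg/mL.
Before the 4th dose, 3 doses have been given. Superposition: Cmin = C₀·(f + f² + … + f^3).
≈ 6.867 × (0.0884 + 0.0078 + 0.0007) ≈ 6.867 × 0.0969 ≈ 0.665 μg/mL.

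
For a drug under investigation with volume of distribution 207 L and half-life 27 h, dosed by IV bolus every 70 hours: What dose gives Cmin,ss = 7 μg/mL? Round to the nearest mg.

τ/t½ = 70/27 ≈ 2.5926, so f = (1/2)^(70/27) ≈ 0.165788.
Cmin,ss = (D/Vd)·f/(1−f), so D = Cmin,ss·Vd·(1−f)/f.
D = 7 × 207 × (1−f)/f ≈ 7 × 207 × 5.03180 ≈ 7291.08 mg.

7291 mg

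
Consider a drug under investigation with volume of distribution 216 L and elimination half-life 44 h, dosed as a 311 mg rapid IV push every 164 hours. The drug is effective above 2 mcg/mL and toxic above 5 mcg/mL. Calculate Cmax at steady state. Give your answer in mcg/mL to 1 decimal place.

1.6 mcg/mL

τ/t½ = 164/44 ≈ 3.7273, so fraction remaining f = (1/2)^(164/44) ≈ 0.0755.
At steady state, accumulation factor R = 1/(1 − e^(−kτ)) ≈ 1.0817.
Single-dose peak C₀ = D/Vd = 311/216 ≈ 1.440 mcg/mL.
Steady-state peak Cmax,ss = C₀·R ≈ 1.440 × 1.0817 ≈ 1.558 mcg/mL.
Peak 1.6 mcg/mL vs MTC 5 mcg/mL: below toxic threshold.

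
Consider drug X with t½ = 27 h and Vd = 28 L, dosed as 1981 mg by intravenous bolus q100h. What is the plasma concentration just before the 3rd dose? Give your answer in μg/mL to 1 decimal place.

5.8 μg/mL

f = (1/2)^(τ/t½) = (1/2)^(100/27) ≈ 0.0767.
C₀ = D/Vd = 1981/28 ≈ 70.750 μg/mL.
Before the 3rd dose, 2 doses have been given. Superposition: Cmin = C₀·(f + f²).
≈ 70.750 × (0.0767 + 0.0059) ≈ 70.750 × 0.0826 ≈ 5.844 μg/mL.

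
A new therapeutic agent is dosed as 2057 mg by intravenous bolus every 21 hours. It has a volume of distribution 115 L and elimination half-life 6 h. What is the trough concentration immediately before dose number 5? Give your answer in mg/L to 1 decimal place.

1.7 mg/L

f = (1/2)^(τ/t½) = (1/2)^(21/6) ≈ 0.0884.
C₀ = D/Vd = 2057/115 ≈ 17.887 mg/L.
Before the 5th dose, 4 doses have been given. Superposition: Cmin = C₀·(f + f² + … + f^4).
≈ 17.887 × (0.0884 + 0.0078 + 0.0007 + 0.0001) ≈ 17.887 × 0.0970 ≈ 1.735 mg/L.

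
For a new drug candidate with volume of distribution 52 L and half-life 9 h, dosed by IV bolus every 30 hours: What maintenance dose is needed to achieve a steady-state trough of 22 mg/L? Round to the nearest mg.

τ/t½ = 30/9 ≈ 3.3333, so f = (1/2)^(30/9) ≈ 0.099213.
Cmin,ss = (D/Vd)·f/(1−f), so D = Cmin,ss·Vd·(1−f)/f.
D = 22 × 52 × (1−f)/f ≈ 22 × 52 × 9.07932 ≈ 10386.74 mg.

10387 mg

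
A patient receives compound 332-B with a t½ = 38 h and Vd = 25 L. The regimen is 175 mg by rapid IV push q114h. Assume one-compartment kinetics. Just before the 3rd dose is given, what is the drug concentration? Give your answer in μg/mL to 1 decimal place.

1.0 μg/mL

f = (1/2)^(τ/t½) = (1/2)^(114/38) ≈ 0.1250.
C₀ = D/Vd = 175/25 ≈ 7.000 μg/mL.
Before the 3rd dose, 2 doses have been given. Superposition: Cmin = C₀·(f + f²).
≈ 7.000 × (0.1250 + 0.0156) ≈ 7.000 × 0.1406 ≈ 0.984 μg/mL.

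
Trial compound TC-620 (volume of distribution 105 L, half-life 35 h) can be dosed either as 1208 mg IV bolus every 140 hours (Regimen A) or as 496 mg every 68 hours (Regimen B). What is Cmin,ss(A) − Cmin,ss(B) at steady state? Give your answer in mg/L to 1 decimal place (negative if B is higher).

Regimen A: f = (1/2)^(140/35) ≈ 0.0625; Cmin,ss = (1208/105)·f/(1−f) ≈ 0.767 mg/L.
Regimen B: f = (1/2)^(68/35) ≈ 0.2601; Cmin,ss = (496/105)·f/(1−f) ≈ 1.661 mg/L.
Difference ≈ 0.767 − 1.661 ≈ -0.894 mg/L.

-0.9 mg/L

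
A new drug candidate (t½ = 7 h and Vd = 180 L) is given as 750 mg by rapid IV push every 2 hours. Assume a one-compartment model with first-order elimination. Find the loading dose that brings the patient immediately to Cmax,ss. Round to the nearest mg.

4174 mg

f = (1/2)^(2/7) ≈ 0.820335; accumulation ratio R = 1/(1−f) ≈ 5.56591.
Loading dose to hit Cmax,ss on first dose: D_load = D_maint·R ≈ 750 × 5.56591 ≈ 4174.43 mg.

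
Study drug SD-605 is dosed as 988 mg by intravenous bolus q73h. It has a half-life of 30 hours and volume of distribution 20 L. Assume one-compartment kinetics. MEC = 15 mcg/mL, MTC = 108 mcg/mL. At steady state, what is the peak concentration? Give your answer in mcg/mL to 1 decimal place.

60.6 mcg/mL

Over one 73-h interval, 73/30 ≈ 2.4333 half-lives elapse, leaving f ≈ 0.1851 of each dose.
Accumulation ratio R = 1/(1 − f) ≈ 1/0.8149 ≈ 1.2271.
Each bolus raises the concentration by D/Vd = 988/20 ≈ 49.400 mcg/mL.
Steady-state peak Cmax,ss = C₀·R ≈ 49.400 × 1.2271 ≈ 60.619 mcg/mL.
Peak 60.6 mcg/mL vs MTC 108 mcg/mL: below toxic threshold.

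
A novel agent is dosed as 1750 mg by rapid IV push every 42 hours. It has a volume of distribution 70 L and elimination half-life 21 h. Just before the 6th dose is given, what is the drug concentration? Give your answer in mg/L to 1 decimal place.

f = (1/2)^(τ/t½) = (1/2)^(42/21) ≈ 0.2500.
C₀ = D/Vd = 1750/70 ≈ 25.000 mg/L.
Before the 6th dose, 5 doses have been given. Superposition: Cmin = C₀·(f + f² + … + f^5).
≈ 25.000 × (0.2500 + 0.0625 + 0.0156 + 0.0039 + 0.0010) ≈ 25.000 × 0.3330 ≈ 8.325 mg/L.

8.3 mg/L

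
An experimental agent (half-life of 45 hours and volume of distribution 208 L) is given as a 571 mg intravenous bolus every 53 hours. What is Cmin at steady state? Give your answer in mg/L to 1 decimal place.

2.2 mg/L

k = ln2/t½ = ln2/45 ≈ 0.015403 h⁻¹; fraction remaining f = e^(−kτ) = e^(−0.015403×53) ≈ 0.4420.
Single-dose peak C₀ = D/Vd = 571/208 ≈ 2.745 mg/L.
Steady-state trough Cmin,ss = C₀·f/(1−f) ≈ 2.745 × 0.4420/0.5580 ≈ 2.174 mg/L.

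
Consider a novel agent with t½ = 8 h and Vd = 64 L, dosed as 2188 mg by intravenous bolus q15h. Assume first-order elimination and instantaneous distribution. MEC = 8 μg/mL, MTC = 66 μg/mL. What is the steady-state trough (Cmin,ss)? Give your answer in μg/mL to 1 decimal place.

k = ln2/t½ = ln2/8 ≈ 0.086643 h⁻¹; fraction remaining f = e^(−kτ) = e^(−0.086643×15) ≈ 0.2726.
Accumulation ratio R = 1/(1 − f) ≈ 1/0.7274 ≈ 1.3748.
Single-dose peak C₀ = D/Vd = 2188/64 ≈ 34.188 μg/mL.
Steady-state peak Cmax,ss = C₀·R ≈ 34.188 × 1.3748 ≈ 47.002 μg/mL.
One interval later, Cmin,ss = Cmax,ss·e^(−kτ) ≈ 47.002 × 0.2726 ≈ 12.813 μg/mL.
Trough 12.8 μg/mL vs MEC 8 μg/mL: adequate.

12.8 μg/mL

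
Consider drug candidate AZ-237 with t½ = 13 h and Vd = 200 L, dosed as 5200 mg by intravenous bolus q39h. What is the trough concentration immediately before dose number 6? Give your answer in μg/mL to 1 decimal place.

3.7 μg/mL

f = (1/2)^(τ/t½) = (1/2)^(39/13) ≈ 0.1250.
C₀ = D/Vd = 5200/200 ≈ 26.000 μg/mL.
Before the 6th dose, 5 doses have been given. Superposition: Cmin = C₀·(f + f² + … + f^5).
≈ 26.000 × (0.1250 + 0.0156 + 0.0020 + 0.0002 + 0.0000) ≈ 26.000 × 0.1428 ≈ 3.713 μg/mL.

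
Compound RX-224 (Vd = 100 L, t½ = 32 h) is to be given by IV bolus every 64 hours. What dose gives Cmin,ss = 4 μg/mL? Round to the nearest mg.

1200 mg

τ/t½ = 64/32 ≈ 2, so f = (1/2)^(64/32) ≈ 0.250000.
Cmin,ss = (D/Vd)·f/(1−f), so D = Cmin,ss·Vd·(1−f)/f.
D = 4 × 100 × (1−f)/f ≈ 4 × 100 × 3.00000 ≈ 1200.00 mg.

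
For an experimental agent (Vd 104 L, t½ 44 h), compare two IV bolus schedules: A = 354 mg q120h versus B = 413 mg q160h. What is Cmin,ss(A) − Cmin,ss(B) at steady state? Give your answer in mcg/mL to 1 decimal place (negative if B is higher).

0.3 mcg/mL

Regimen A: f = (1/2)^(120/44) ≈ 0.1510; Cmin,ss = (354/104)·f/(1−f) ≈ 0.605 mcg/mL.
Regimen B: f = (1/2)^(160/44) ≈ 0.0804; Cmin,ss = (413/104)·f/(1−f) ≈ 0.347 mcg/mL.
Difference ≈ 0.605 − 0.347 ≈ 0.258 mcg/mL.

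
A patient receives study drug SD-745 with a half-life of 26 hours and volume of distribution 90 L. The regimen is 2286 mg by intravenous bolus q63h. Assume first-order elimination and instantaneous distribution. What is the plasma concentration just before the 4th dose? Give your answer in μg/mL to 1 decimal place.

f = (1/2)^(τ/t½) = (1/2)^(63/26) ≈ 0.1865.
C₀ = D/Vd = 2286/90 ≈ 25.400 μg/mL.
Before the 4th dose, 3 doses have been given. Superposition: Cmin = C₀·(f + f² + … + f^3).
≈ 25.400 × (0.1865 + 0.0348 + 0.0065) ≈ 25.400 × 0.2278 ≈ 5.786 μg/mL.

5.8 μg/mL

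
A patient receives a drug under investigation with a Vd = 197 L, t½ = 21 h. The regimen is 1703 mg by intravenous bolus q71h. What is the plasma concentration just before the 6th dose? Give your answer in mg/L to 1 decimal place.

f = (1/2)^(τ/t½) = (1/2)^(71/21) ≈ 0.0960.
C₀ = D/Vd = 1703/197 ≈ 8.645 mg/L.
Before the 6th dose, 5 doses have been given. Superposition: Cmin = C₀·(f + f² + … + f^5).
≈ 8.645 × (0.0960 + 0.0092 + 0.0009 + 0.0001 + 0.0000) ≈ 8.645 × 0.1062 ≈ 0.918 mg/L.

0.9 mg/L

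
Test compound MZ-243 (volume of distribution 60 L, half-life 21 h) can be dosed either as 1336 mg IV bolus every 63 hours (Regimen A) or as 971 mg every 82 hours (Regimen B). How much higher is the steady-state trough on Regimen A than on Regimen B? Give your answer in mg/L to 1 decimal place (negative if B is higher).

Regimen A: f = (1/2)^(63/21) ≈ 0.1250; Cmin,ss = (1336/60)·f/(1−f) ≈ 3.181 mg/L.
Regimen B: f = (1/2)^(82/21) ≈ 0.0668; Cmin,ss = (971/60)·f/(1−f) ≈ 1.158 mg/L.
Difference ≈ 3.181 − 1.158 ≈ 2.023 mg/L.

2.0 mg/L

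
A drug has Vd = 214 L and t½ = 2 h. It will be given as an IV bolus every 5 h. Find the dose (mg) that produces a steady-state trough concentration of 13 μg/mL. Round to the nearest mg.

12955 mg

τ/t½ = 5/2 ≈ 2.5, so f = (1/2)^(5/2) ≈ 0.176777.
Cmin,ss = (D/Vd)·f/(1−f), so D = Cmin,ss·Vd·(1−f)/f.
D = 13 × 214 × (1−f)/f ≈ 13 × 214 × 4.65684 ≈ 12955.33 mg.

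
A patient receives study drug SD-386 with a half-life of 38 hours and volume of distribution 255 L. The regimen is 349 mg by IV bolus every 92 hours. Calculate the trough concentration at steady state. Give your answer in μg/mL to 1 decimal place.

Over one 92-h interval, 92/38 ≈ 2.4211 half-lives elapse, leaving f ≈ 0.1867 of each dose.
Single-dose peak C₀ = D/Vd = 349/255 ≈ 1.369 μg/mL.
Steady-state trough Cmin,ss = C₀·f/(1−f) ≈ 1.369 × 0.1867/0.8133 ≈ 0.314 μg/mL.

0.3 μg/mL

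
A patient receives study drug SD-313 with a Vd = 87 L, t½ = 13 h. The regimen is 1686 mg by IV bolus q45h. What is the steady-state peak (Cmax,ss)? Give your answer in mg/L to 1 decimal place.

21.3 mg/L

k = ln2/t½ = ln2/13 ≈ 0.053319 h⁻¹; fraction remaining f = e^(−kτ) = e^(−0.053319×45) ≈ 0.0908.
At steady state, accumulation factor R = 1/(1 − e^(−kτ)) ≈ 1.0999.
Single-dose peak C₀ = D/Vd = 1686/87 ≈ 19.379 mg/L.
Steady-state peak Cmax,ss = C₀·R ≈ 19.379 × 1.0999 ≈ 21.315 mg/L.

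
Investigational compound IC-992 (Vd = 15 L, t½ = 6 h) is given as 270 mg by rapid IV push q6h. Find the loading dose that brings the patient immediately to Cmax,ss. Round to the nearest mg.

540 mg

f = (1/2)^(6/6) ≈ 0.500000; accumulation ratio R = 1/(1−f) ≈ 2.00000.
Loading dose to hit Cmax,ss on first dose: D_load = D_maint·R ≈ 270 × 2.00000 ≈ 540.00 mg.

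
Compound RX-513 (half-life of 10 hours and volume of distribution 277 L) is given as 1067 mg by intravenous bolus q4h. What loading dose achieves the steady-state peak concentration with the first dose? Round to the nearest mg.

4407 mg

f = (1/2)^(4/10) ≈ 0.757858; accumulation ratio R = 1/(1−f) ≈ 4.12981.
Loading dose to hit Cmax,ss on first dose: D_load = D_maint·R ≈ 1067 × 4.12981 ≈ 4406.51 mg.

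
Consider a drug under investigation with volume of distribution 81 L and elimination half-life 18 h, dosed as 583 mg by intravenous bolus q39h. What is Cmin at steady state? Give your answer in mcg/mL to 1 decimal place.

Over one 39-h interval, 39/18 ≈ 2.1667 half-lives elapse, leaving f ≈ 0.2227 of each dose.
At steady state, accumulation factor R = 1/(1 − e^(−kτ)) ≈ 1.2865.
Single-dose peak C₀ = D/Vd = 583/81 ≈ 7.198 mcg/mL.
Steady-state peak Cmax,ss = C₀·R ≈ 7.198 × 1.2865 ≈ 9.260 mcg/mL.
One interval later, Cmin,ss = Cmax,ss·e^(−kτ) ≈ 9.260 × 0.2227 ≈ 2.062 mcg/mL.

2.1 mcg/mL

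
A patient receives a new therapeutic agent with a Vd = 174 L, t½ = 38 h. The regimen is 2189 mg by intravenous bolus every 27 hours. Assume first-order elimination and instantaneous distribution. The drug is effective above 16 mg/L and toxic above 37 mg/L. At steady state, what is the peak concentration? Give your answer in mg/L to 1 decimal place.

k = ln2/t½ = ln2/38 ≈ 0.018241 h⁻¹; fraction remaining f = e^(−kτ) = e^(−0.018241×27) ≈ 0.6111.
Accumulation ratio R = 1/(1 − f) ≈ 1/0.3889 ≈ 2.5714.
Each bolus raises the concentration by D/Vd = 2189/174 ≈ 12.580 mg/L.
Steady-state peak Cmax,ss = C₀·R ≈ 12.580 × 2.5714 ≈ 32.348 mg/L.
Peak 32.3 mg/L vs MTC 37 mg/L: below toxic threshold.

32.3 mg/L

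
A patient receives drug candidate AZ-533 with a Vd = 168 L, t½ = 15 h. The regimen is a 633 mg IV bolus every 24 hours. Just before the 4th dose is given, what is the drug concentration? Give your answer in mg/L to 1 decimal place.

1.8 mg/L

f = (1/2)^(τ/t½) = (1/2)^(24/15) ≈ 0.3299.
C₀ = D/Vd = 633/168 ≈ 3.768 mg/L.
Before the 4th dose, 3 doses have been given. Superposition: Cmin = C₀·(f + f² + … + f^3).
≈ 3.768 × (0.3299 + 0.1088 + 0.0359) ≈ 3.768 × 0.4746 ≈ 1.788 mg/L.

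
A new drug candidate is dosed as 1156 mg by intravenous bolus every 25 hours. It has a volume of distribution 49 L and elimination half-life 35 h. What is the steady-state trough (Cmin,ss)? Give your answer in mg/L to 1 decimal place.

36.8 mg/L

τ/t½ = 25/35 ≈ 0.71429, so fraction remaining f = (1/2)^(25/35) ≈ 0.6095.
Single-dose peak C₀ = D/Vd = 1156/49 ≈ 23.592 mg/L.
Steady-state trough Cmin,ss = C₀·f/(1−f) ≈ 23.592 × 0.6095/0.3905 ≈ 36.823 mg/L.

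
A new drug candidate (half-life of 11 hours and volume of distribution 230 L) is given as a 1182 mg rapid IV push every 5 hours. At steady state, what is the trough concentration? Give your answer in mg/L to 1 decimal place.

13.9 mg/L

k = ln2/t½ = ln2/11 ≈ 0.063013 h⁻¹; fraction remaining f = e^(−kτ) = e^(−0.063013×5) ≈ 0.7297.
At steady state, accumulation factor R = 1/(1 − e^(−kτ)) ≈ 3.6996.
Each bolus raises the concentration by D/Vd = 1182/230 ≈ 5.139 mg/L.
Cmax,ss = C₀/(1 − f) ≈ 5.139/0.2703 ≈ 19.012 mg/L.
Steady-state trough Cmin,ss = Cmax,ss·f ≈ 19.012 × 0.7297 ≈ 13.873 mg/L.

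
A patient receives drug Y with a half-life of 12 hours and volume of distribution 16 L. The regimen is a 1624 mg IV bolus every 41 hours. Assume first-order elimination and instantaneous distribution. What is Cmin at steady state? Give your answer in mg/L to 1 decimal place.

10.5 mg/L

k = ln2/t½ = ln2/12 ≈ 0.057762 h⁻¹; fraction remaining f = e^(−kτ) = e^(−0.057762×41) ≈ 0.0936.
Each bolus raises the concentration by D/Vd = 1624/16 ≈ 101.500 mg/L.
Steady-state trough Cmin,ss = C₀·f/(1−f) ≈ 101.500 × 0.0936/0.9064 ≈ 10.481 mg/L.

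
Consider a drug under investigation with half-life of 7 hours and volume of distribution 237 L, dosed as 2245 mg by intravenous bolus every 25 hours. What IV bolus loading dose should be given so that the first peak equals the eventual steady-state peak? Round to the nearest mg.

f = (1/2)^(25/7) ≈ 0.084119; accumulation ratio R = 1/(1−f) ≈ 1.09184.
Loading dose to hit Cmax,ss on first dose: D_load = D_maint·R ≈ 2245 × 1.09184 ≈ 2451.18 mg.

2451 mg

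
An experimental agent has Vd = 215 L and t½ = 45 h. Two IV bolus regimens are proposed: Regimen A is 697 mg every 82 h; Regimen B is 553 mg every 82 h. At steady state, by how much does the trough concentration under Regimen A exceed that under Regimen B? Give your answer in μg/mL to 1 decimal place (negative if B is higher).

Regimen A: f = (1/2)^(82/45) ≈ 0.2828; Cmin,ss = (697/215)·f/(1−f) ≈ 1.278 μg/mL.
Regimen B: f = (1/2)^(82/45) ≈ 0.2828; Cmin,ss = (553/215)·f/(1−f) ≈ 1.014 μg/mL.
Difference ≈ 1.278 − 1.014 ≈ 0.264 μg/mL.

0.3 μg/mL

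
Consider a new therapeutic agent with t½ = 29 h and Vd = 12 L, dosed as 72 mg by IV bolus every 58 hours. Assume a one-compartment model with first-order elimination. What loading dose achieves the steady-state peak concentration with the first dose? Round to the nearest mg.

f = (1/2)^(58/29) ≈ 0.250000; accumulation ratio R = 1/(1−f) ≈ 1.33333.
Loading dose to hit Cmax,ss on first dose: D_load = D_maint·R ≈ 72 × 1.33333 ≈ 96.00 mg.

96 mg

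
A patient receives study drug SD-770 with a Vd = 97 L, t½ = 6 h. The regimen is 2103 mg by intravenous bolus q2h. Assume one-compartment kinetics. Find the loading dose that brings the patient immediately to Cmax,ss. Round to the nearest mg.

10194 mg

f = (1/2)^(2/6) ≈ 0.793701; accumulation ratio R = 1/(1−f) ≈ 4.84733.
Loading dose to hit Cmax,ss on first dose: D_load = D_maint·R ≈ 2103 × 4.84733 ≈ 10193.93 mg.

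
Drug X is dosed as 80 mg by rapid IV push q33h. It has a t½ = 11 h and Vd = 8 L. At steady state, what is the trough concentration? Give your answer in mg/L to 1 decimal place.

1.4 mg/L

τ = 33 h = 3 half-lives, so f = (1/2)^3 = 0.125.
Accumulation ratio R = 1/(1 − f) = 1/0.875 = 8/7.
Single-dose peak C₀ = D/Vd = 80/8 = 10 mg/L.
Steady-state peak Cmax,ss = C₀·R = 10 × 8/7 ≈ 11.429 mg/L.
Steady-state trough Cmin,ss = Cmax,ss·f ≈ 11.429 × 0.125 ≈ 1.429 mg/L.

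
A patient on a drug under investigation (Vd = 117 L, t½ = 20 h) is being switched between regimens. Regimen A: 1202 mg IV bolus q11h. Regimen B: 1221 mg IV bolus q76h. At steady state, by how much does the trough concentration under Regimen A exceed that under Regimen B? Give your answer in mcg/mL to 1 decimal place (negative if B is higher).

21.3 mcg/mL

Regimen A: f = (1/2)^(11/20) ≈ 0.6830; Cmin,ss = (1202/117)·f/(1−f) ≈ 22.135 mcg/mL.
Regimen B: f = (1/2)^(76/20) ≈ 0.0718; Cmin,ss = (1221/117)·f/(1−f) ≈ 0.807 mcg/mL.
Difference ≈ 22.135 − 0.807 ≈ 21.328 mcg/mL.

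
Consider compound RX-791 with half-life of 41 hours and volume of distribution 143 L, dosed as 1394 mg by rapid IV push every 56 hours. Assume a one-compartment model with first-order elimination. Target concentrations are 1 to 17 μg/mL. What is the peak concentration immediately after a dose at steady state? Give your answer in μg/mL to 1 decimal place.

k = ln2/t½ = ln2/41 ≈ 0.016906 h⁻¹; fraction remaining f = e^(−kτ) = e^(−0.016906×56) ≈ 0.3880.
Accumulation ratio R = 1/(1 − f) ≈ 1/0.6120 ≈ 1.6340.
Single-dose peak C₀ = D/Vd = 1394/143 ≈ 9.748 μg/mL.
Steady-state peak Cmax,ss = C₀·R ≈ 9.748 × 1.6340 ≈ 15.928 μg/mL.
Peak 15.9 μg/mL vs MTC 17 μg/mL: below toxic threshold.

15.9 μg/mL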